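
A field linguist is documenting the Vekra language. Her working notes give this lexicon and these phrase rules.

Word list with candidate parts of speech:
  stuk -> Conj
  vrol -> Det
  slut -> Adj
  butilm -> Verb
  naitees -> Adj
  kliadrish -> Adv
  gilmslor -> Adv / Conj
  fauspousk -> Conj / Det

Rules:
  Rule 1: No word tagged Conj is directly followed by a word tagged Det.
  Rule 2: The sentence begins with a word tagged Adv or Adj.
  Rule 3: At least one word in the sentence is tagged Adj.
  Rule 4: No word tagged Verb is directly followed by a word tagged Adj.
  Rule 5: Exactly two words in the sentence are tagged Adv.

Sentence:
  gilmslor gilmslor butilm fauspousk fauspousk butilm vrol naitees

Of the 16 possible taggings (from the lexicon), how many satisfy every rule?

3

Candidates per position — 1:gilmslor {Adv,Conj}; 2:gilmslor {Adv,Conj}; 3:butilm {Verb}; 4:fauspousk {Conj,Det}; 5:fauspousk {Conj,Det}; 6:butilm {Verb}; 7:vrol {Det}; 8:naitees {Adj}.
There are 16 candidate sequences in total.
The sequences that satisfy every rule: Adv Adv Verb Conj Conj Verb Det Adj; Adv Adv Verb Det Conj Verb Det Adj; Adv Adv Verb Det Det Verb Det Adj.
Count = 3.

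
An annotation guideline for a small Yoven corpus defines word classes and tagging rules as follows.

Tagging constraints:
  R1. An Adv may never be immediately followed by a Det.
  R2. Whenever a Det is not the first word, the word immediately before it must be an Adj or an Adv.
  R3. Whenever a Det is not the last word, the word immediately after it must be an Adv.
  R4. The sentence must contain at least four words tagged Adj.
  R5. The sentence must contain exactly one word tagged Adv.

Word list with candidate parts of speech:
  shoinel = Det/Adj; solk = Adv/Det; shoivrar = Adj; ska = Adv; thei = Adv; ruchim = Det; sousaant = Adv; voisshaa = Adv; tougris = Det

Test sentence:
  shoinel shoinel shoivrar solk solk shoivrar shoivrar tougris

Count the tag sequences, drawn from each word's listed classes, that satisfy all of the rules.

Candidates per position — 1:shoinel {Det,Adj}; 2:shoinel {Det,Adj}; 3:shoivrar {Adj}; 4:solk {Adv,Det}; 5:solk {Adv,Det}; 6:shoivrar {Adj}; 7:shoivrar {Adj}; 8:tougris {Det}.
There are 16 candidate sequences in total.
The sequences that satisfy every rule: Adj Adj Adj Det Adv Adj Adj Det.
Count = 1.

1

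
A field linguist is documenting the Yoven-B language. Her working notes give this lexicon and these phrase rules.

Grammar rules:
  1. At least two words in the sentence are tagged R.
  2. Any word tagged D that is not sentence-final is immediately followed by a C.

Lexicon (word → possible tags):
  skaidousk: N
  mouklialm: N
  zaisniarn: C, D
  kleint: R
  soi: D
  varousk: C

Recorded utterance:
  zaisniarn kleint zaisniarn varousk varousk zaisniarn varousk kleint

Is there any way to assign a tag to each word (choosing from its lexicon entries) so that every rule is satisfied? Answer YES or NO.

Candidates per position — 1:zaisniarn {C,D}; 2:kleint {R}; 3:zaisniarn {C,D}; 4:varousk {C}; 5:varousk {C}; 6:zaisniarn {C,D}; 7:varousk {C}; 8:kleint {R}.
One satisfying assignment: C R D C C C C R.
Checking: rule 1 ok; rule 2 ok.

YES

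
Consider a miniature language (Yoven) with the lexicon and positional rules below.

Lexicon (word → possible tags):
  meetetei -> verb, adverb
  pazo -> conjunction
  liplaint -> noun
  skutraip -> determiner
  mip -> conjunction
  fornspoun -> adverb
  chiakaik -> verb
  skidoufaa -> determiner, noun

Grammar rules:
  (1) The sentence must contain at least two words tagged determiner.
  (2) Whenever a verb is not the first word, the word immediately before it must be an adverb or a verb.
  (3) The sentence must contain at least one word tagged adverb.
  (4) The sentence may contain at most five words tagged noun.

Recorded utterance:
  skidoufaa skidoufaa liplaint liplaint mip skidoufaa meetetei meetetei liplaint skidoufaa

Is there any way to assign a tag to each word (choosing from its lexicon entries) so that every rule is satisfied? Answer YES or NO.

Candidates per position — 1:skidoufaa {determiner,noun}; 2:skidoufaa {determiner,noun}; 3:liplaint {noun}; 4:liplaint {noun}; 5:mip {conjunction}; 6:skidoufaa {determiner,noun}; 7:meetetei {verb,adverb}; 8:meetetei {verb,adverb}; 9:liplaint {noun}; 10:skidoufaa {determiner,noun}.
One satisfying assignment: determiner determiner noun noun conjunction determiner adverb adverb noun noun.
Verifying each rule — rule 1 ok; rule 2 ok; rule 3 ok; rule 4 ok.

YES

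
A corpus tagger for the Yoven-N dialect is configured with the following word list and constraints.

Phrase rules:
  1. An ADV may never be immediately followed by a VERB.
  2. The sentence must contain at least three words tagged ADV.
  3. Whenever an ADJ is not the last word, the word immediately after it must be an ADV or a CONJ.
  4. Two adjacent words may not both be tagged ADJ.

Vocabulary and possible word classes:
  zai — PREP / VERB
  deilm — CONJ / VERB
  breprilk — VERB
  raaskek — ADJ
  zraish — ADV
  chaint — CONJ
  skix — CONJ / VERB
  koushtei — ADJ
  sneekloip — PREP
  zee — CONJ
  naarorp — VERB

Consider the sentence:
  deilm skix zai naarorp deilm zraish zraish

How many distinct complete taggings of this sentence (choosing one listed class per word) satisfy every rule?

Candidates per position — 1:deilm {CONJ,VERB}; 2:skix {CONJ,VERB}; 3:zai {PREP,VERB}; 4:naarorp {VERB}; 5:deilm {CONJ,VERB}; 6:zraish {ADV}; 7:zraish {ADV}.
There are 16 candidate sequences in total.
Rule 2 cannot be satisfied by any choice of tags from the lexicon.
So there is no consistent tagging.
Count = 0.

0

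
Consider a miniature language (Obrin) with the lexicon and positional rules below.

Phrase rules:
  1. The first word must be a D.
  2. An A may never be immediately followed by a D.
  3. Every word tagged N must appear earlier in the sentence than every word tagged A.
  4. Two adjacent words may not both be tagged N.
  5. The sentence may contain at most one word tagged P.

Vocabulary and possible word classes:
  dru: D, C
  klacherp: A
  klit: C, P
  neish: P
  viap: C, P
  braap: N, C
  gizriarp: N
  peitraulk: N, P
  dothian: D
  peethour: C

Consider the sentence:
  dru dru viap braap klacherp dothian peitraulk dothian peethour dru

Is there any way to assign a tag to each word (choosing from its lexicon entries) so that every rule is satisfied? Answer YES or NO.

Candidates per position — 1:dru {D,C}; 2:dru {D,C}; 3:viap {C,P}; 4:braap {N,C}; 5:klacherp {A}; 6:dothian {D}; 7:peitraulk {N,P}; 8:dothian {D}; 9:peethour {C}; 10:dru {D,C}.
Rule 2 cannot be satisfied by any choice of tags from the lexicon.
So there is no consistent tagging.

NO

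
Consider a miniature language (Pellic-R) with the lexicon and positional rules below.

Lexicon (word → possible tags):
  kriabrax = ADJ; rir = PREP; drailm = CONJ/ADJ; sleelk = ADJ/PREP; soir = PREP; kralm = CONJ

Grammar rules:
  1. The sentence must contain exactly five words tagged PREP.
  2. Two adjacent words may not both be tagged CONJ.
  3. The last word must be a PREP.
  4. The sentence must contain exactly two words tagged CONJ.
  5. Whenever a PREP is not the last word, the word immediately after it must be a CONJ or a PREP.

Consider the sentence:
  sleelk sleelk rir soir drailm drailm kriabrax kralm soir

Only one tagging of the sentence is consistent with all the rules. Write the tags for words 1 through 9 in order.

PREP PREP PREP PREP CONJ ADJ ADJ CONJ PREP

Candidates per position — 1:sleelk {ADJ,PREP}; 2:sleelk {ADJ,PREP}; 3:rir {PREP}; 4:soir {PREP}; 5:drailm {CONJ,ADJ}; 6:drailm {CONJ,ADJ}; 7:kriabrax {ADJ}; 8:kralm {CONJ}; 9:soir {PREP}.
At position 1, choosing ADJ makes rule 1 impossible to satisfy; hence PREP.
At position 2, choosing ADJ makes rule 1 impossible to satisfy; hence PREP.
At position 5, choosing ADJ makes rule 5 impossible to satisfy; hence CONJ.
At position 6, choosing CONJ makes rule 2 impossible to satisfy; hence ADJ.
So the tagging must be: PREP PREP PREP PREP CONJ ADJ ADJ CONJ PREP.
Rule-by-rule: rule 1 ✓; rule 2 ✓; rule 3 ✓; rule 4 ✓; rule 5 ✓.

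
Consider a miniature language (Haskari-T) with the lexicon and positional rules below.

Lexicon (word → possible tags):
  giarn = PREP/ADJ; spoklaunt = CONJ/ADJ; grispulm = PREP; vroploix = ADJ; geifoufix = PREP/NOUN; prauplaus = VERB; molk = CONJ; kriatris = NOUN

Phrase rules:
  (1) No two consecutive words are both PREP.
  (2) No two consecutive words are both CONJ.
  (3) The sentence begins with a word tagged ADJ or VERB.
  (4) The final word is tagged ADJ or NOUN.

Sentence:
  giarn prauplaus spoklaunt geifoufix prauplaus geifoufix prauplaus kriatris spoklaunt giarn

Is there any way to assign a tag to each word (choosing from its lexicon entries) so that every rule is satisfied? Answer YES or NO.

Candidates per position — 1:giarn {PREP,ADJ}; 2:prauplaus {VERB}; 3:spoklaunt {CONJ,ADJ}; 4:geifoufix {PREP,NOUN}; 5:prauplaus {VERB}; 6:geifoufix {PREP,NOUN}; 7:prauplaus {VERB}; 8:kriatris {NOUN}; 9:spoklaunt {CONJ,ADJ}; 10:giarn {PREP,ADJ}.
One satisfying assignment: ADJ VERB CONJ PREP VERB NOUN VERB NOUN CONJ ADJ.
Rule-by-rule: rule 1 satisfied; rule 2 satisfied; rule 3 satisfied; rule 4 satisfied.

YES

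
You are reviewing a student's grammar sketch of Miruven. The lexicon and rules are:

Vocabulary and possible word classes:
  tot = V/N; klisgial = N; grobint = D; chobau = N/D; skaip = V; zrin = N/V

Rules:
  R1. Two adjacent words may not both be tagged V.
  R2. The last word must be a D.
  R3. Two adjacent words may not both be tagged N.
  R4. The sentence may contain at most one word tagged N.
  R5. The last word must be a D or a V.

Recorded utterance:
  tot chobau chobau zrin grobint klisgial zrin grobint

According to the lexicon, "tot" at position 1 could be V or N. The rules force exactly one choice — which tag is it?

V

Candidates per position — 1:tot {V,N}; 2:chobau {N,D}; 3:chobau {N,D}; 4:zrin {N,V}; 5:grobint {D}; 6:klisgial {N}; 7:zrin {N,V}; 8:grobint {D}.
Word 1 cannot be N — rule 4 would then fail for every completion. It is V.
Word 2 cannot be N — rule 4 would then fail for every completion. It is D.
Word 3 cannot be N — rule 4 would then fail for every completion. It is D.
Word 4 cannot be N — rule 4 would then fail for every completion. It is V.
Word 7 cannot be N — rule 3 would then fail for every completion. It is V.
That leaves exactly one tagging: V D D V D N V D.
Checking: rule 1 ok; rule 2 ok; rule 3 ok; rule 4 ok; rule 5 ok.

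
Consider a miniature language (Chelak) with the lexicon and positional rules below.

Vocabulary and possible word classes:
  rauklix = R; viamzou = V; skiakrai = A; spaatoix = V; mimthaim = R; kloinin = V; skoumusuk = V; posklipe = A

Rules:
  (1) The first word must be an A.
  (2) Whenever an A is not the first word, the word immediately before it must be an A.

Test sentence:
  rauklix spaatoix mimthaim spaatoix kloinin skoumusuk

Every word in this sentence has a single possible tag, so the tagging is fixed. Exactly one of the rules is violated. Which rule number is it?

1

Fixed tagging: R V R V V V.
Checking each rule: R1 ✗, R2 ✓.
Only rule 1 fails.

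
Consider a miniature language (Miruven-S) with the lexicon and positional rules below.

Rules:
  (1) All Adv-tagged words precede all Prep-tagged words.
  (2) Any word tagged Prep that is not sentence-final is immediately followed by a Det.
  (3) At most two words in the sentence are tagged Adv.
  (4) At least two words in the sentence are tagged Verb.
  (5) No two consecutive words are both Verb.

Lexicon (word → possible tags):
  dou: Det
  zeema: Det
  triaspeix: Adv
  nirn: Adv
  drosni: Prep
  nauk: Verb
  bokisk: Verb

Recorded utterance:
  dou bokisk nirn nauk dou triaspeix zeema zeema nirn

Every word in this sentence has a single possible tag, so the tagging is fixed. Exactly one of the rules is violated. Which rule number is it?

3

Fixed tagging: Det Verb Adv Verb Det Adv Det Det Adv.
Applying the rules: R1 holds, R2 holds, R3 violated, R4 holds, R5 holds.
Only rule 3 fails.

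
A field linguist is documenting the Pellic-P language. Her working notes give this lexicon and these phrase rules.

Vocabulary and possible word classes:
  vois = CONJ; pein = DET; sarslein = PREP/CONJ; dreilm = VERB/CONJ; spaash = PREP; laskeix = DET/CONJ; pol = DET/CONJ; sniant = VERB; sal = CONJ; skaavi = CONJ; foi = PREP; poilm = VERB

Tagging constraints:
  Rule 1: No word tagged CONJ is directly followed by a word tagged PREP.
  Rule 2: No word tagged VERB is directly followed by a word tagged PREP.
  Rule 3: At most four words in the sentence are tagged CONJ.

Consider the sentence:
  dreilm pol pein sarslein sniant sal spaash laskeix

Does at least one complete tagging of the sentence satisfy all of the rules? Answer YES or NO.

Candidates per position — 1:dreilm {VERB,CONJ}; 2:pol {DET,CONJ}; 3:pein {DET}; 4:sarslein {PREP,CONJ}; 5:sniant {VERB}; 6:sal {CONJ}; 7:spaash {PREP}; 8:laskeix {DET,CONJ}.
Rule 1 cannot be satisfied by any choice of tags from the lexicon.
So there is no consistent tagging.

NO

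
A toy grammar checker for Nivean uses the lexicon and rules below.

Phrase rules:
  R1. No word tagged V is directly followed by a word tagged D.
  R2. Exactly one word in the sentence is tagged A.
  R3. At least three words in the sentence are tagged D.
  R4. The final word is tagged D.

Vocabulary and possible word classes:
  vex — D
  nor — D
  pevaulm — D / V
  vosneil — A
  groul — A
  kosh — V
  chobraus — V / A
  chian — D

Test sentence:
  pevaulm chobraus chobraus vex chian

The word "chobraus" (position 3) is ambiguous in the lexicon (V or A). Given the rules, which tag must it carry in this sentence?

Candidates per position — 1:pevaulm {D,V}; 2:chobraus {V,A}; 3:chobraus {V,A}; 4:vex {D}; 5:chian {D}.
Word 1 cannot be V — rule 3 would then fail for every completion. It is D.
Word 3 cannot be V — rule 1 would then fail for every completion. It is A.
Word 2 cannot be A — rule 2 would then fail for every completion. It is V.
So the tagging must be: D V A D D.
Check: rule 1 ✓; rule 2 ✓; rule 3 ✓; rule 4 ✓.

A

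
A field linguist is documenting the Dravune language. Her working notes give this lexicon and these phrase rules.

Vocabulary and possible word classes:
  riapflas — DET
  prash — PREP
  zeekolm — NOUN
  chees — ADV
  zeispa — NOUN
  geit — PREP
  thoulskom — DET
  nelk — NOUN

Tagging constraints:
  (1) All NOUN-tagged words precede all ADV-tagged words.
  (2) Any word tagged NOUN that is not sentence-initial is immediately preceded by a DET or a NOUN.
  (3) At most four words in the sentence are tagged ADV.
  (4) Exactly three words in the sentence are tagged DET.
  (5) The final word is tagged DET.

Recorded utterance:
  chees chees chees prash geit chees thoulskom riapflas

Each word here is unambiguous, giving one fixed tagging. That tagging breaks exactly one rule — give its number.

4

Fixed tagging: ADV ADV ADV PREP PREP ADV DET DET.
Rule check: R1 ok, R2 ok, R3 ok, R4 fails, R5 ok.
Only rule 4 fails.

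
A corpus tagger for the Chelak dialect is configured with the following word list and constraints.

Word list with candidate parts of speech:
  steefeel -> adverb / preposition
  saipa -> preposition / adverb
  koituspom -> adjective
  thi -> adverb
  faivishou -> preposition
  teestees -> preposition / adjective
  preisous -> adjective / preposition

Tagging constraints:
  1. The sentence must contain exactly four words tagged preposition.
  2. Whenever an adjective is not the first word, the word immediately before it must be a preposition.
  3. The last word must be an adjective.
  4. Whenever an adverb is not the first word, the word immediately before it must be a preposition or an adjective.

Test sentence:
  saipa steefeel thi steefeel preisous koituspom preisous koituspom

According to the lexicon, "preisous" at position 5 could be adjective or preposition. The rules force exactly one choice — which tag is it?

preposition

Candidates per position — 1:saipa {preposition,adverb}; 2:steefeel {adverb,preposition}; 3:thi {adverb}; 4:steefeel {adverb,preposition}; 5:preisous {adjective,preposition}; 6:koituspom {adjective}; 7:preisous {adjective,preposition}; 8:koituspom {adjective}.
If word 2 were adverb, no tagging could satisfy rule 4; so word 2 is preposition.
If word 4 were adverb, no tagging could satisfy rule 4; so word 4 is preposition.
If word 5 were adjective, no tagging could satisfy rule 2; so word 5 is preposition.
If word 7 were adjective, no tagging could satisfy rule 2; so word 7 is preposition.
If word 1 were preposition, no tagging could satisfy rule 1; so word 1 is adverb.
The unique satisfying tagging is: adverb preposition adverb preposition preposition adjective preposition adjective.
Checking: rule 1 ok; rule 2 ok; rule 3 ok; rule 4 ok.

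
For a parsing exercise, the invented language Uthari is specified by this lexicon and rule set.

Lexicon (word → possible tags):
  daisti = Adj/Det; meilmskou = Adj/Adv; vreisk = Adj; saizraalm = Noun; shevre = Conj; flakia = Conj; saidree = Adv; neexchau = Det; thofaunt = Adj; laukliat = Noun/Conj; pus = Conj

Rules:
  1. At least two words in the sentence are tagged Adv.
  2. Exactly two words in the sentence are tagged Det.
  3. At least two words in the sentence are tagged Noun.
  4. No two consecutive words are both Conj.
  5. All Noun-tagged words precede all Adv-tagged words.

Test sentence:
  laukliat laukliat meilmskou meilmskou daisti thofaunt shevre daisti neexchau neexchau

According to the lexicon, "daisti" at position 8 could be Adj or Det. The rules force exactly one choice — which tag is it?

Adj

Candidates per position — 1:laukliat {Noun,Conj}; 2:laukliat {Noun,Conj}; 3:meilmskou {Adj,Adv}; 4:meilmskou {Adj,Adv}; 5:daisti {Adj,Det}; 6:thofaunt {Adj}; 7:shevre {Conj}; 8:daisti {Adj,Det}; 9:neexchau {Det}; 10:neexchau {Det}.
Position 1: Conj is ruled out by rule 3; that leaves Noun.
Position 2: Conj is ruled out by rule 3; that leaves Noun.
Position 3: Adj is ruled out by rule 1; that leaves Adv.
Position 4: Adj is ruled out by rule 1; that leaves Adv.
Position 5: Det is ruled out by rule 2; that leaves Adj.
Position 8: Det is ruled out by rule 2; that leaves Adj.
That leaves exactly one tagging: Noun Noun Adv Adv Adj Adj Conj Adj Det Det.
Checking: rule 1 ok; rule 2 ok; rule 3 ok; rule 4 ok; rule 5 ok.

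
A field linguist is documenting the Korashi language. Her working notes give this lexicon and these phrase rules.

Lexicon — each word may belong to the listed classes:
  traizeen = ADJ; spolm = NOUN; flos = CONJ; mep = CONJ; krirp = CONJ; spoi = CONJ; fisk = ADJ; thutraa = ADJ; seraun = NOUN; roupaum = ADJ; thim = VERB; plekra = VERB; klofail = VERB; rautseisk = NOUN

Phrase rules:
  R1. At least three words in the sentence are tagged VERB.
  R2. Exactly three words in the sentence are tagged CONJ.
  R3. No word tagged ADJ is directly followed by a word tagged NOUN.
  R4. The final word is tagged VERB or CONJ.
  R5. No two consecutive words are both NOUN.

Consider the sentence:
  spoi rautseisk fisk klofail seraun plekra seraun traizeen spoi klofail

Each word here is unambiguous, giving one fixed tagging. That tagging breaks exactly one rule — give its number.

2

Fixed tagging: CONJ NOUN ADJ VERB NOUN VERB NOUN ADJ CONJ VERB.
Rule check: R1 ✓, R2 ✗, R3 ✓, R4 ✓, R5 ✓.
Only rule 2 fails.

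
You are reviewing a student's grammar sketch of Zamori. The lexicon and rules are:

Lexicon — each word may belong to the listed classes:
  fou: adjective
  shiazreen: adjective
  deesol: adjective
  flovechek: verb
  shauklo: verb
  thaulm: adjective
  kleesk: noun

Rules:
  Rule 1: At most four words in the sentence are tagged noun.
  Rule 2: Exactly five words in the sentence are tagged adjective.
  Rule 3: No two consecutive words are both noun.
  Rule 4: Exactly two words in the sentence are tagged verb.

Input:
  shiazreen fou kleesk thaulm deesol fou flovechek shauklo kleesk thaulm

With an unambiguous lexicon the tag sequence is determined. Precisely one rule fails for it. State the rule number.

2

Fixed tagging: adjective adjective noun adjective adjective adjective verb verb noun adjective.
Applying the rules: R1 pass, R2 fail, R3 pass, R4 pass.
Only rule 2 fails.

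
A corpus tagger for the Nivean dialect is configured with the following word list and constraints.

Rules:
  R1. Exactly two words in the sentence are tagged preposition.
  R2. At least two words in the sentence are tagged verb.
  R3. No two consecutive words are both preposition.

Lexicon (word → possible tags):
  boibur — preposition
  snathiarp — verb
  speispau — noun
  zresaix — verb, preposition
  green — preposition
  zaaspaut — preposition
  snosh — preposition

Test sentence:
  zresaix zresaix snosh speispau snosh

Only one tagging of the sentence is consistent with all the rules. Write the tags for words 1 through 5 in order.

Candidates per position — 1:zresaix {verb,preposition}; 2:zresaix {verb,preposition}; 3:snosh {preposition}; 4:speispau {noun}; 5:snosh {preposition}.
If word 1 were preposition, no tagging could satisfy rule 1; so word 1 is verb.
If word 2 were preposition, no tagging could satisfy rule 1; so word 2 is verb.
The only consistent sequence is: verb verb preposition noun preposition.
Check: rule 1 ✓; rule 2 ✓; rule 3 ✓.

verb verb preposition noun preposition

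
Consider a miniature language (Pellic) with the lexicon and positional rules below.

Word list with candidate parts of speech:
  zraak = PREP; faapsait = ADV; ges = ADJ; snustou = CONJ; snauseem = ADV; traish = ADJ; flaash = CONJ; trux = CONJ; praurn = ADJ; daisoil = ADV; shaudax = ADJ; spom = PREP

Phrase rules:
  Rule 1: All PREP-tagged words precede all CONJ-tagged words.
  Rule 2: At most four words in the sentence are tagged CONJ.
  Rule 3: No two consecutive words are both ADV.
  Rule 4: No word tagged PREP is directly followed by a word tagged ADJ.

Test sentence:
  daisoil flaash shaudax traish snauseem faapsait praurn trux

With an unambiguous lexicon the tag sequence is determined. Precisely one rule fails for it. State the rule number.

Fixed tagging: ADV CONJ ADJ ADJ ADV ADV ADJ CONJ.
Rule check: R1 holds, R2 holds, R3 violated, R4 holds.
Only rule 3 fails.

3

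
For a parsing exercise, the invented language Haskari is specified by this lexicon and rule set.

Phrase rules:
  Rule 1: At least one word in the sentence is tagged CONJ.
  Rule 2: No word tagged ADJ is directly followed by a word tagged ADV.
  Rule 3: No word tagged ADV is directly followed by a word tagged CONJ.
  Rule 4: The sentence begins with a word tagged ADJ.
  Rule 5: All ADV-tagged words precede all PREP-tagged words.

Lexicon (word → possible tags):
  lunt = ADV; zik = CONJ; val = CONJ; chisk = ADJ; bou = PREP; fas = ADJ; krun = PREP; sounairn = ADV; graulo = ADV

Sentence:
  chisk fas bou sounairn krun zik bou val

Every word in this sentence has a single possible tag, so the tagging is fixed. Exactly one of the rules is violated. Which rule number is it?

Fixed tagging: ADJ ADJ PREP ADV PREP CONJ PREP CONJ.
Applying the rules: R1 pass, R2 pass, R3 pass, R4 pass, R5 fail.
Only rule 5 fails.

5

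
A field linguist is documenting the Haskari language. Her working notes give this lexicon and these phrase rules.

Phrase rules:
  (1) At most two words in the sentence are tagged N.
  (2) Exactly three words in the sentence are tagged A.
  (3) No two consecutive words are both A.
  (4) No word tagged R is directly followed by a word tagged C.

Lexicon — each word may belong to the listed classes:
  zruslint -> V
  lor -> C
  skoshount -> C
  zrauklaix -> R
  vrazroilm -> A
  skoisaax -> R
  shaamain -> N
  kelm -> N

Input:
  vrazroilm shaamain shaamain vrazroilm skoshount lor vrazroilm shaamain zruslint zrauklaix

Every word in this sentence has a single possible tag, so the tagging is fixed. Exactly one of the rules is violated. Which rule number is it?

1

Fixed tagging: A N N A C C A N V R.
Checking each rule: R1 ✗, R2 ✓, R3 ✓, R4 ✓.
Only rule 1 fails.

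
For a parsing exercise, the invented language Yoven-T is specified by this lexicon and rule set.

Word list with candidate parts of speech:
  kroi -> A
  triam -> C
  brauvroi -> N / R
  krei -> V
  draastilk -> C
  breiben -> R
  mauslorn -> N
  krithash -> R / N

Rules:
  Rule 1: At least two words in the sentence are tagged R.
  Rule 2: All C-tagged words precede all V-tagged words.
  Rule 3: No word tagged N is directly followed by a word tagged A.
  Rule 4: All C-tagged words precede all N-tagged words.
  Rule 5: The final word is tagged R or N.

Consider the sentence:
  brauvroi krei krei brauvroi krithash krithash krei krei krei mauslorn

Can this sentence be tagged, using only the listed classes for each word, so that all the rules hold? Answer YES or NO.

YES

Candidates per position — 1:brauvroi {N,R}; 2:krei {V}; 3:krei {V}; 4:brauvroi {N,R}; 5:krithash {R,N}; 6:krithash {R,N}; 7:krei {V}; 8:krei {V}; 9:krei {V}; 10:mauslorn {N}.
One satisfying assignment: R V V R N N V V V N.
Verifying each rule — rule 1 satisfied; rule 2 satisfied; rule 3 satisfied; rule 4 satisfied; rule 5 satisfied.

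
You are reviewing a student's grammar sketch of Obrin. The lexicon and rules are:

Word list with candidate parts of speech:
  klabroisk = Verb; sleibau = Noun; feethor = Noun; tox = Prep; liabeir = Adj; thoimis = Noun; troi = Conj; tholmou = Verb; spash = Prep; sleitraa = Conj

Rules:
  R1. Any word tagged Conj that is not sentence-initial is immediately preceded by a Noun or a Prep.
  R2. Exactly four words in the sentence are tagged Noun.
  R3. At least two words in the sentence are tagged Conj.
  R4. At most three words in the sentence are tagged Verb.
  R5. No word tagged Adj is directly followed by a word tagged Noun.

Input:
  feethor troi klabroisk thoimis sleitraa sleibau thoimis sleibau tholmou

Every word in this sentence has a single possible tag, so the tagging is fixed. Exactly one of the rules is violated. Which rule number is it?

2

Fixed tagging: Noun Conj Verb Noun Conj Noun Noun Noun Verb.
Checking each rule: R1 pass, R2 fail, R3 pass, R4 pass, R5 pass.
Only rule 2 fails.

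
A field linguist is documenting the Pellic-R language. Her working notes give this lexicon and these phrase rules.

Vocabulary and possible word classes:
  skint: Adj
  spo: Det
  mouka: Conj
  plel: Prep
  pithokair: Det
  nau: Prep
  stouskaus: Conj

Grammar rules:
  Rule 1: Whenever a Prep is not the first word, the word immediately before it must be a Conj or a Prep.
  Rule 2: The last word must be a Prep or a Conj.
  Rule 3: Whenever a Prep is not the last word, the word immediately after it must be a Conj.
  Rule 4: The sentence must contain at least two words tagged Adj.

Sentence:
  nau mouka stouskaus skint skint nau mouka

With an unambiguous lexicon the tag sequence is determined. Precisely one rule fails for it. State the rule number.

Fixed tagging: Prep Conj Conj Adj Adj Prep Conj.
Checking each rule: R1 fails, R2 ok, R3 ok, R4 ok.
Only rule 1 fails.

1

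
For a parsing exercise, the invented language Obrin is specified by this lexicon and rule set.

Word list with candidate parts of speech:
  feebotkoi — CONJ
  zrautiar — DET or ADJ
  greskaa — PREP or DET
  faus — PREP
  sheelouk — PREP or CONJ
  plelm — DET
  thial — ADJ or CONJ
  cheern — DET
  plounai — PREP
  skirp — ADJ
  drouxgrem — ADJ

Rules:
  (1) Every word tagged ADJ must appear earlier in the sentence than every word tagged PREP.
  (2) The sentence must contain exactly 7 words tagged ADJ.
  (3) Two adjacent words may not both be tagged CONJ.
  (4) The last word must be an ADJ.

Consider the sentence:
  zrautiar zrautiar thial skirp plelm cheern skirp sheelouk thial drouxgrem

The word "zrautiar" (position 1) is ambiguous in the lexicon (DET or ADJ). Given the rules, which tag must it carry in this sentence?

Candidates per position — 1:zrautiar {DET,ADJ}; 2:zrautiar {DET,ADJ}; 3:thial {ADJ,CONJ}; 4:skirp {ADJ}; 5:plelm {DET}; 6:cheern {DET}; 7:skirp {ADJ}; 8:sheelouk {PREP,CONJ}; 9:thial {ADJ,CONJ}; 10:drouxgrem {ADJ}.
Position 1: tagging it DET would leave rule 2 unsatisfiable, so it must be ADJ.
Position 2: tagging it DET would leave rule 2 unsatisfiable, so it must be ADJ.
Position 3: tagging it CONJ would leave rule 2 unsatisfiable, so it must be ADJ.
Position 8: tagging it PREP would leave rule 1 unsatisfiable, so it must be CONJ.
Position 9: tagging it CONJ would leave rule 2 unsatisfiable, so it must be ADJ.
That leaves exactly one tagging: ADJ ADJ ADJ ADJ DET DET ADJ CONJ ADJ ADJ.
Verifying each rule — rule 1 satisfied; rule 2 satisfied; rule 3 satisfied; rule 4 satisfied.

ADJ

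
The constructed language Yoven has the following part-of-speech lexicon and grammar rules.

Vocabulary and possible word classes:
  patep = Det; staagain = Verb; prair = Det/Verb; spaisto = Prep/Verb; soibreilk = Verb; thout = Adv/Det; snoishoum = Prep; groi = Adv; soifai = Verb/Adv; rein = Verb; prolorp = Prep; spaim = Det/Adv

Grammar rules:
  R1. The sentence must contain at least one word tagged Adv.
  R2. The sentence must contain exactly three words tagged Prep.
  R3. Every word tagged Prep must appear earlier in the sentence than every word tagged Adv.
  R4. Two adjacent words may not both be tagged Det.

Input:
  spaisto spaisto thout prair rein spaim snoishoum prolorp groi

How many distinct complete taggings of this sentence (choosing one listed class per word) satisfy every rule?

2

Candidates per position — 1:spaisto {Prep,Verb}; 2:spaisto {Prep,Verb}; 3:thout {Adv,Det}; 4:prair {Det,Verb}; 5:rein {Verb}; 6:spaim {Det,Adv}; 7:snoishoum {Prep}; 8:prolorp {Prep}; 9:groi {Adv}.
There are 32 candidate sequences in total.
The sequences that satisfy every rule: Prep Verb Det Verb Verb Det Prep Prep Adv; Verb Prep Det Verb Verb Det Prep Prep Adv.
Count = 2.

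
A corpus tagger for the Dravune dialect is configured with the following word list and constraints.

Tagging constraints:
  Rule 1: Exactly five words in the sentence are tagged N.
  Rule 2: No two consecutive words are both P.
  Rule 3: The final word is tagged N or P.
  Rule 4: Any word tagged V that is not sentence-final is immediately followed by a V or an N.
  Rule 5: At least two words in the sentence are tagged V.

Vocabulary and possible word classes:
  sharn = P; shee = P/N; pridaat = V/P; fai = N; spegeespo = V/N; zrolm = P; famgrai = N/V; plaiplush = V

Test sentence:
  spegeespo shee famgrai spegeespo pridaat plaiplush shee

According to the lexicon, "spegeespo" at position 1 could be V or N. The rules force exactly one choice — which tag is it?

N

Candidates per position — 1:spegeespo {V,N}; 2:shee {P,N}; 3:famgrai {N,V}; 4:spegeespo {V,N}; 5:pridaat {V,P}; 6:plaiplush {V}; 7:shee {P,N}.
If word 1 were V, no tagging could satisfy rule 1; so word 1 is N.
If word 2 were P, no tagging could satisfy rule 1; so word 2 is N.
If word 3 were V, no tagging could satisfy rule 1; so word 3 is N.
If word 4 were V, no tagging could satisfy rule 1; so word 4 is N.
If word 5 were P, no tagging could satisfy rule 5; so word 5 is V.
If word 7 were P, no tagging could satisfy rule 1; so word 7 is N.
The only consistent sequence is: N N N N V V N.
Checking: rule 1 holds; rule 2 holds; rule 3 holds; rule 4 holds; rule 5 holds.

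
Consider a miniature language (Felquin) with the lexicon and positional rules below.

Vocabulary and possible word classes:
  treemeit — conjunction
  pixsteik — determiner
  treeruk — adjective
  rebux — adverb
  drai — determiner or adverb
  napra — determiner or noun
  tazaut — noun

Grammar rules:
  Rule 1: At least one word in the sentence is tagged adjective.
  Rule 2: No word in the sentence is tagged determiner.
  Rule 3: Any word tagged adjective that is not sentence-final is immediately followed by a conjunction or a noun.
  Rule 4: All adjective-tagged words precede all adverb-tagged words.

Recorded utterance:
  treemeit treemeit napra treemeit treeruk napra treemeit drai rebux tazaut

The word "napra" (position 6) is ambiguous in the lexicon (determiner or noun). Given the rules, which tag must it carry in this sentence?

Candidates per position — 1:treemeit {conjunction}; 2:treemeit {conjunction}; 3:napra {determiner,noun}; 4:treemeit {conjunction}; 5:treeruk {adjective}; 6:napra {determiner,noun}; 7:treemeit {conjunction}; 8:drai {determiner,adverb}; 9:rebux {adverb}; 10:tazaut {noun}.
Position 3: tagging it determiner would leave rule 2 unsatisfiable, so it must be noun.
Position 6: tagging it determiner would leave rule 2 unsatisfiable, so it must be noun.
Position 8: tagging it determiner would leave rule 2 unsatisfiable, so it must be adverb.
So the tagging must be: conjunction conjunction noun conjunction adjective noun conjunction adverb adverb noun.
Verifying each rule — rule 1 ok; rule 2 ok; rule 3 ok; rule 4 ok.

noun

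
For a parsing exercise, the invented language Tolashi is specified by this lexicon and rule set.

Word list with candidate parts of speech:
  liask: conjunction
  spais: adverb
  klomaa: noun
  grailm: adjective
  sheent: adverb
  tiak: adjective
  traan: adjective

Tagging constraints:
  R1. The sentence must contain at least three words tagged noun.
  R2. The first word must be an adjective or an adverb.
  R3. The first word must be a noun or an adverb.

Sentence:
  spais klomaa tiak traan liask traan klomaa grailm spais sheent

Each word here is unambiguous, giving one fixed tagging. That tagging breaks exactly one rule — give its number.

1

Fixed tagging: adverb noun adjective adjective conjunction adjective noun adjective adverb adverb.
Checking each rule: R1 ✗, R2 ✓, R3 ✓.
Only rule 1 fails.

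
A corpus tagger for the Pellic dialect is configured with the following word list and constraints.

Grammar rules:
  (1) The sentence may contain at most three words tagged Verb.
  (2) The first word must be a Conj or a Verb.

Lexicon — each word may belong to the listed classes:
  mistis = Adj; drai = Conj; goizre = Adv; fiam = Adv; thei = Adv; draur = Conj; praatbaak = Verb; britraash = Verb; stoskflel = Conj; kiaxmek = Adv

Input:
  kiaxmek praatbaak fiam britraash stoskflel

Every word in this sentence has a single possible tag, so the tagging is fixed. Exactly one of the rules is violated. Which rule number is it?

Fixed tagging: Adv Verb Adv Verb Conj.
Checking each rule: R1 holds, R2 violated.
Only rule 2 fails.

2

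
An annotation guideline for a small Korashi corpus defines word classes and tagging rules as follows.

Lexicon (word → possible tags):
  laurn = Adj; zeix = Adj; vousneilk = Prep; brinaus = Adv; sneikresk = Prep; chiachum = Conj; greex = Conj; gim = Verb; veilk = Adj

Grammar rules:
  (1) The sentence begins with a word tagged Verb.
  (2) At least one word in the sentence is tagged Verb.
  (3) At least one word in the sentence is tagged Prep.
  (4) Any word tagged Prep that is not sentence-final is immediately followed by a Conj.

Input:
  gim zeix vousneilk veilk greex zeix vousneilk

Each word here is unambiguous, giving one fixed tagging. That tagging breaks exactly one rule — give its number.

4

Fixed tagging: Verb Adj Prep Adj Conj Adj Prep.
Applying the rules: R1 pass, R2 pass, R3 pass, R4 fail.
Only rule 4 fails.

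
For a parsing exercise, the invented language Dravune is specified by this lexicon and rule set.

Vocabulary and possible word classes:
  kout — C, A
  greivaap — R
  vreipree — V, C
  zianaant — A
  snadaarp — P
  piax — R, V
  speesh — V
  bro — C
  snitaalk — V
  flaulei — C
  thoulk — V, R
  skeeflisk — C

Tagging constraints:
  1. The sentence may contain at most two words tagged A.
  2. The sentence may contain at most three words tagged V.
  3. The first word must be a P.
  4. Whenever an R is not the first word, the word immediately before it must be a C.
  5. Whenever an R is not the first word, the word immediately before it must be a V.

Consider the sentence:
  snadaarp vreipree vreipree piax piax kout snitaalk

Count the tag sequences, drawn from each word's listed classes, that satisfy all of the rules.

Candidates per position — 1:snadaarp {P}; 2:vreipree {V,C}; 3:vreipree {V,C}; 4:piax {R,V}; 5:piax {R,V}; 6:kout {C,A}; 7:snitaalk {V}.
There are 32 candidate sequences in total.
The sequences that satisfy every rule: P C C V V C V; P C C V V A V.
Count = 2.

2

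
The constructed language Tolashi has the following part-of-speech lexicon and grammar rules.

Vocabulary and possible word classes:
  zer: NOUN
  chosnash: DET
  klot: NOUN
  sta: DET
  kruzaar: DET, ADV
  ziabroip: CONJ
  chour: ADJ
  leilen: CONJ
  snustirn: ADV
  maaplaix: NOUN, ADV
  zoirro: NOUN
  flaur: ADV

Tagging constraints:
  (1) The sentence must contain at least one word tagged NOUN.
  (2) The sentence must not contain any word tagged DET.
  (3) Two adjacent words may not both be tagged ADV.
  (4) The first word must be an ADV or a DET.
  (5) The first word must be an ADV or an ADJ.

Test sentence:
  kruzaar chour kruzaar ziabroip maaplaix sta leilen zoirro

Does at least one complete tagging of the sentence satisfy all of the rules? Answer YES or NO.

NO

Candidates per position — 1:kruzaar {DET,ADV}; 2:chour {ADJ}; 3:kruzaar {DET,ADV}; 4:ziabroip {CONJ}; 5:maaplaix {NOUN,ADV}; 6:sta {DET}; 7:leilen {CONJ}; 8:zoirro {NOUN}.
Rule 2 cannot be satisfied by any choice of tags from the lexicon.
So there is no consistent tagging.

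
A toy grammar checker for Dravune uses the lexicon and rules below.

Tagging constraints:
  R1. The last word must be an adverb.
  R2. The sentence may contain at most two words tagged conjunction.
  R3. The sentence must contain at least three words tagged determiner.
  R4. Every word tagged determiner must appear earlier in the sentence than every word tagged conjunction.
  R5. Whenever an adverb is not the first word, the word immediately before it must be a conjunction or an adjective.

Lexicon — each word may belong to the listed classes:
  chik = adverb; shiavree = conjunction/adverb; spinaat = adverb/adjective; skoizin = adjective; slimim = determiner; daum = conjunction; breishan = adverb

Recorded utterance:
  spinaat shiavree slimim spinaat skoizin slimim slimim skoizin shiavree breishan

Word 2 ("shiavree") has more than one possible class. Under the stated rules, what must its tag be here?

Candidates per position — 1:spinaat {adverb,adjective}; 2:shiavree {conjunction,adverb}; 3:slimim {determiner}; 4:spinaat {adverb,adjective}; 5:skoizin {adjective}; 6:slimim {determiner}; 7:slimim {determiner}; 8:skoizin {adjective}; 9:shiavree {conjunction,adverb}; 10:breishan {adverb}.
At position 2, choosing conjunction makes rule 4 impossible to satisfy; hence adverb.
At position 4, choosing adverb makes rule 5 impossible to satisfy; hence adjective.
At position 9, choosing adverb makes rule 5 impossible to satisfy; hence conjunction.
At position 1, choosing adverb makes rule 5 impossible to satisfy; hence adjective.
The unique satisfying tagging is: adjective adverb determiner adjective adjective determiner determiner adjective conjunction adverb.
Checking: rule 1 ✓; rule 2 ✓; rule 3 ✓; rule 4 ✓; rule 5 ✓.

adverb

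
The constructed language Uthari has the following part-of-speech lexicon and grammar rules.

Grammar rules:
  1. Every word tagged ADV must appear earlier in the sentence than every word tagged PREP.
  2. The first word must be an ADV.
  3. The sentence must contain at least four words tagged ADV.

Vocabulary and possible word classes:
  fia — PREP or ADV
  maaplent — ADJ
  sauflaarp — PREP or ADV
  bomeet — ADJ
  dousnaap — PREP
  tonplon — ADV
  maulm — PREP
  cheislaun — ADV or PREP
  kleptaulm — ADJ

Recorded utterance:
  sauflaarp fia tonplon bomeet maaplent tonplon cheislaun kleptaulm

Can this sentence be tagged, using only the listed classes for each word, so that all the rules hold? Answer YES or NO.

YES

Candidates per position — 1:sauflaarp {PREP,ADV}; 2:fia {PREP,ADV}; 3:tonplon {ADV}; 4:bomeet {ADJ}; 5:maaplent {ADJ}; 6:tonplon {ADV}; 7:cheislaun {ADV,PREP}; 8:kleptaulm {ADJ}.
One satisfying assignment: ADV ADV ADV ADJ ADJ ADV ADV ADJ.
Verifying each rule — rule 1 holds; rule 2 holds; rule 3 holds.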